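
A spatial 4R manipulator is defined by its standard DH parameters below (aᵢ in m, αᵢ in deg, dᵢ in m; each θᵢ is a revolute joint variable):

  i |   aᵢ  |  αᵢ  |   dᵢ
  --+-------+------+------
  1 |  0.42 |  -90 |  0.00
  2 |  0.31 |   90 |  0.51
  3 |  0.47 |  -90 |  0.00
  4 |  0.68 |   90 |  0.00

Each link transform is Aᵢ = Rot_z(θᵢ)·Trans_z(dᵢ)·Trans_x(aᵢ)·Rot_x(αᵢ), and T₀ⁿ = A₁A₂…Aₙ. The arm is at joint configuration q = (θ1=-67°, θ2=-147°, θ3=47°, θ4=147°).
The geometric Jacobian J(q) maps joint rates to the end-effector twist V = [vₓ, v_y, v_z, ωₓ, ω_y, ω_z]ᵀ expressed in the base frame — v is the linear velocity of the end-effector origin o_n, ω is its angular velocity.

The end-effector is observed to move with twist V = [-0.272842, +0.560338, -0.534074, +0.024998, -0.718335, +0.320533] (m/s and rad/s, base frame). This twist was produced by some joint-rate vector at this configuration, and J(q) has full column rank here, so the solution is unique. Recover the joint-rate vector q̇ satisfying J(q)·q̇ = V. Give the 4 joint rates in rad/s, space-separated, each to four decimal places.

o_n = [0.5657, -0.2152, 0.4422]
J₁: ẑ×o_n = [0.2152, 0.5657, -0.0000], ω = ẑ
J2: z=[0.9205, 0.3907, 0.0000] o=[0.1641, -0.3866, 0.0000] → [0.1728, -0.4070, 0.0009, 0.9205, 0.3907, 0.0000]
J3: z=[-0.2128, 0.5013, -0.8387] o=[0.5320, 0.0520, 0.1688] → [-0.0870, 0.0299, 0.0400, -0.2128, 0.5013, -0.8387]
J4: z=[0.8674, -0.2981, -0.3983] o=[0.7434, 0.4337, 0.3434] → [-0.2879, -0.0149, -0.6159, 0.8674, -0.2981, -0.3983]
q̇ = J⁺·V = [0.4260, -0.8360, -0.2770, 0.8480]

0.4260 -0.8360 -0.2770 0.8480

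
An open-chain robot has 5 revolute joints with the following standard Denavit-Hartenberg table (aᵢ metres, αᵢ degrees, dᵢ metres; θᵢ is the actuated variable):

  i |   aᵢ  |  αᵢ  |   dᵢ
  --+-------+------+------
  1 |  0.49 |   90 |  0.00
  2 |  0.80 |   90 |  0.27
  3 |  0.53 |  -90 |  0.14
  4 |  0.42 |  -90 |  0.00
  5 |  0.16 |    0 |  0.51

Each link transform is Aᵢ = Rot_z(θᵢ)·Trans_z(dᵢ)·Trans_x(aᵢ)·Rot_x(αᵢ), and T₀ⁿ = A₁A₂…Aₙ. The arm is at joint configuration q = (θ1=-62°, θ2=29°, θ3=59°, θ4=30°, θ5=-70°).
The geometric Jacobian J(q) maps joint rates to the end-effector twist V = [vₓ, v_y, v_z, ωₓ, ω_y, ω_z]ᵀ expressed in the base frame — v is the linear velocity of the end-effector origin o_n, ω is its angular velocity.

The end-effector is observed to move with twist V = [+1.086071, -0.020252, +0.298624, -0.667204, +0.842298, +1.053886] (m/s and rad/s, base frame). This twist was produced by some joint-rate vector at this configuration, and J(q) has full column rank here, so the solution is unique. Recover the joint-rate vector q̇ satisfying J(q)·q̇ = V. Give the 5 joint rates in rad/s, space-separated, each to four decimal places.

o_n = [-0.2980, -1.4323, 0.9681]
J₁: ẑ×o_n = [1.4323, -0.2980, 0.0000], ω = ẑ
J2: z=[-0.8829, -0.4695, 0.0000] o=[0.2300, -0.4326, 0.0000] → [-0.4545, 0.8548, 0.6347, -0.8829, -0.4695, 0.0000]
J3: z=[0.2276, -0.4281, -0.8746] o=[0.3201, -1.1772, 0.3878] → [-0.4715, 0.4086, -0.3227, 0.2276, -0.4281, -0.8746]
J4: z=[-0.8067, 0.4201, -0.4156] o=[0.0630, -1.6612, 0.3977] → [0.3348, 0.6102, -0.0330, -0.8067, 0.4201, -0.4156]
J5: z=[0.0756, 0.7708, 0.6326] o=[-0.1832, -1.8624, 0.6722] → [-0.0440, -0.0950, 0.1210, 0.0756, 0.7708, 0.6326]
q̇ = J⁺·V = [0.4330, 0.0740, -0.6770, 0.5960, 0.4370]

0.4330 0.0740 -0.6770 0.5960 0.4370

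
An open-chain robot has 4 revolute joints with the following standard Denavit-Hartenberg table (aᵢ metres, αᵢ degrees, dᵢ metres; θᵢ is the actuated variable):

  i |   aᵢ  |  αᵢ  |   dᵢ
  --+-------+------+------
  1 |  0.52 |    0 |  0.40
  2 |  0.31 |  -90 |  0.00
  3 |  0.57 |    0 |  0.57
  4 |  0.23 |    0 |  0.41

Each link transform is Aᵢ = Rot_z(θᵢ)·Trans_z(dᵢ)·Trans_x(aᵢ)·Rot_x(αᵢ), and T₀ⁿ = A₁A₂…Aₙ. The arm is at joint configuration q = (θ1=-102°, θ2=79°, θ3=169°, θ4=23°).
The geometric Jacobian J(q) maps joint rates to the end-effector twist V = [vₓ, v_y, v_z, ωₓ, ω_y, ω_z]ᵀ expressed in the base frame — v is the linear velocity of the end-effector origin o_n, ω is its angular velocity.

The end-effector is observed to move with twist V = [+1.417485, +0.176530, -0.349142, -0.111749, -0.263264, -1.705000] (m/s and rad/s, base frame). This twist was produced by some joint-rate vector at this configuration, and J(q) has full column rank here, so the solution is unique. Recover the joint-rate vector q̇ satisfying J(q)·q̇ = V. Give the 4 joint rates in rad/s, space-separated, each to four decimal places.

o_n = [-0.1620, 0.5789, 0.3391]
J₁: ẑ×o_n = [-0.5789, -0.1620, 0.0000], ω = ẑ
J2: z=[0.0000, 0.0000, 1.0000] o=[-0.1081, -0.5086, 0.4000] → [-1.0875, -0.0539, 0.0000, 0.0000, 0.0000, 1.0000]
J3: z=[0.3907, 0.9205, 0.0000] o=[0.1772, -0.6298, 0.4000] → [-0.0561, 0.0238, 0.7845, 0.3907, 0.9205, 0.0000]
J4: z=[0.3907, 0.9205, 0.0000] o=[-0.1151, 0.1135, 0.2912] → [0.0440, -0.0187, 0.2250, 0.3907, 0.9205, 0.0000]
q̇ = J⁺·V = [-0.9340, -0.7710, -0.5090, 0.2230]

-0.9340 -0.7710 -0.5090 0.2230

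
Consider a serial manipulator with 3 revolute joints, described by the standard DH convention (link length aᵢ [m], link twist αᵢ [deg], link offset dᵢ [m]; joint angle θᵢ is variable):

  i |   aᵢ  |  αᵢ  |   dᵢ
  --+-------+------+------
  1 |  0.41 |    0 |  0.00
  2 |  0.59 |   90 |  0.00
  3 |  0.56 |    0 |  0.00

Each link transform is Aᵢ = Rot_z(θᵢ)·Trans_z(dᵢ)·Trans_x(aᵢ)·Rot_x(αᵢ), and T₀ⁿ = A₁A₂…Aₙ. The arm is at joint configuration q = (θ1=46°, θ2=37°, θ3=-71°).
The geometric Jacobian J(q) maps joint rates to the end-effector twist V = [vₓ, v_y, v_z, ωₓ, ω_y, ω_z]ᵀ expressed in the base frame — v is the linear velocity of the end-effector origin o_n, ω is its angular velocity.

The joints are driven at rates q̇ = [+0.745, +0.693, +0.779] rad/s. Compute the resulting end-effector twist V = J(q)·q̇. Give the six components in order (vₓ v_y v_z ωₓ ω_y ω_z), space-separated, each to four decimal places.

-1.2718 0.7569 0.1420 0.7732 -0.0949 1.4380

o_n = [0.3789, 1.0615, -0.5295]
J₁: ẑ×o_n = [-1.0615, 0.3789, 0.0000], ω = ẑ
J2: z=[0.0000, 0.0000, 1.0000] o=[0.2848, 0.2949, 0.0000] → [-0.7666, 0.0941, 0.0000, 0.0000, 0.0000, 1.0000]
J3: z=[0.9925, -0.1219, 0.0000] o=[0.3567, 0.8805, 0.0000] → [0.0645, 0.5255, 0.1823, 0.9925, -0.1219, 0.0000]
V = J·q̇ = [-1.2718, 0.7569, 0.1420, 0.7732, -0.0949, 1.4380]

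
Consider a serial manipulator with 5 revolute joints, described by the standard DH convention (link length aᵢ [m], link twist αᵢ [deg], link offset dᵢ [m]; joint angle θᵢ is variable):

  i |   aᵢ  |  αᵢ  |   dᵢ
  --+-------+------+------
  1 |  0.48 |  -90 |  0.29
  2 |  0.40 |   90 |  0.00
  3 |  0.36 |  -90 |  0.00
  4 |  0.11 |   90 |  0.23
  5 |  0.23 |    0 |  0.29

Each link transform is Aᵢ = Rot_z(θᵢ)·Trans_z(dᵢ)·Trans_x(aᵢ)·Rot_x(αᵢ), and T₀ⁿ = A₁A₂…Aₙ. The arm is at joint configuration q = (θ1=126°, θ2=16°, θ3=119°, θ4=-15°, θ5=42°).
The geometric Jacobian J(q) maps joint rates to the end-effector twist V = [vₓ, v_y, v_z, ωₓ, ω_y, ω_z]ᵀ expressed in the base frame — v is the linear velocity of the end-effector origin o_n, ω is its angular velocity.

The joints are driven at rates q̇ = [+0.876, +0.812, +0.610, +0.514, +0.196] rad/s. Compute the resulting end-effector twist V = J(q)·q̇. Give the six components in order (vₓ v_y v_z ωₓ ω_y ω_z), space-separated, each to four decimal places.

0.0803 -0.2470 0.0558 -0.3088 -0.4570 1.7615

o_n = [-0.4663, 0.1306, 0.6858]
J₁: ẑ×o_n = [-0.1306, -0.4663, 0.0000], ω = ẑ
J2: z=[-0.8090, -0.5878, 0.0000] o=[-0.2821, 0.3883, 0.2900] → [-0.2326, 0.3202, 0.1003, -0.8090, -0.5878, 0.0000]
J3: z=[-0.1620, 0.2230, 0.9613] o=[-0.5081, 0.6994, 0.1797] → [0.6596, 0.1222, 0.0828, -0.1620, 0.2230, 0.9613]
J4: z=[0.8864, -0.3952, 0.2411] o=[-0.6643, 0.3786, 0.2279] → [-0.1212, -0.3582, -0.1415, 0.8864, -0.3952, 0.2411]
J5: z=[-0.0443, 0.4460, 0.8939] o=[-0.5111, 0.1994, 0.3249] → [0.2224, 0.0560, -0.0169, -0.0443, 0.4460, 0.8939]
V = J·q̇ = [0.0803, -0.2470, 0.0558, -0.3088, -0.4570, 1.7615]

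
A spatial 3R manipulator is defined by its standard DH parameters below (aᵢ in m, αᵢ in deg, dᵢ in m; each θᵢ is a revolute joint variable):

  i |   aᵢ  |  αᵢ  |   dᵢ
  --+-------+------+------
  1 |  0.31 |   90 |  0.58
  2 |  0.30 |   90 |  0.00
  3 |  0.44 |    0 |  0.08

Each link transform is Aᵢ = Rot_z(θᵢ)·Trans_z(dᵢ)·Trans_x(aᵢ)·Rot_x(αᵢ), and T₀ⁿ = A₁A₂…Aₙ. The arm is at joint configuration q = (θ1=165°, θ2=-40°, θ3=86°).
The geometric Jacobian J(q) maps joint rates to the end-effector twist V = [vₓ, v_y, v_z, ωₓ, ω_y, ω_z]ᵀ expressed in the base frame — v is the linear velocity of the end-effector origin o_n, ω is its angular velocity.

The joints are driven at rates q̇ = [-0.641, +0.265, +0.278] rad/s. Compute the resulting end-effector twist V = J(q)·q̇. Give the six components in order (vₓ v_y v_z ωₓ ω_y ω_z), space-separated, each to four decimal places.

0.3791 0.2470 0.1319 0.2412 0.2097 -0.8540

o_n = [-0.3809, 0.5565, 0.3062]
J₁: ẑ×o_n = [-0.5565, -0.3809, 0.0000], ω = ẑ
J2: z=[0.2588, 0.9659, 0.0000] o=[-0.2994, 0.0802, 0.5800] → [-0.2645, 0.0709, 0.2019, 0.2588, 0.9659, 0.0000]
J3: z=[0.6209, -0.1664, -0.7660] o=[-0.5214, 0.1397, 0.3872] → [0.3327, -0.0574, 0.2821, 0.6209, -0.1664, -0.7660]
V = J·q̇ = [0.3791, 0.2470, 0.1319, 0.2412, 0.2097, -0.8540]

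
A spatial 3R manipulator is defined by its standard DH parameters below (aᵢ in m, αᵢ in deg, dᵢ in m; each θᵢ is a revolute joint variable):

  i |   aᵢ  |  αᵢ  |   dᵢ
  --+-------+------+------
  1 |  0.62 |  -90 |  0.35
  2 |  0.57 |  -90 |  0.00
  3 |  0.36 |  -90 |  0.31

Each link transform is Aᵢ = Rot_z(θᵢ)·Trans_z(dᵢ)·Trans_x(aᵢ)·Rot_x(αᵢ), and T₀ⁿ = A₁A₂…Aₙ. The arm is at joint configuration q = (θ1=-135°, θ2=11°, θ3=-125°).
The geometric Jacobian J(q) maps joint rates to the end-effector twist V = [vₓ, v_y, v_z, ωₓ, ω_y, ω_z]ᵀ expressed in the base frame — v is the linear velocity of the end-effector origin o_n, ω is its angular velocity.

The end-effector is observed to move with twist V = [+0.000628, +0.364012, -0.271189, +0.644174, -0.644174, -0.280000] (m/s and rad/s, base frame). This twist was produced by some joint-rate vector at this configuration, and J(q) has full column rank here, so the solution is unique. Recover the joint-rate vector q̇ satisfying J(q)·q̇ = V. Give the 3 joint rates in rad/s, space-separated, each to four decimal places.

-0.2800 0.9110 -0.0000

o_n = [-0.4404, -0.8574, -0.0237]
J₁: ẑ×o_n = [0.8574, -0.4404, 0.0000], ω = ẑ
J2: z=[0.7071, -0.7071, 0.0000] o=[-0.4384, -0.4384, 0.3500] → [0.2642, 0.2642, -0.2977, 0.7071, -0.7071, 0.0000]
J3: z=[0.1349, 0.1349, -0.9816] o=[-0.8341, -0.8341, 0.2412] → [-0.0587, -0.3507, -0.0563, 0.1349, 0.1349, -0.9816]
q̇ = J⁺·V = [-0.2800, 0.9110, -0.0000]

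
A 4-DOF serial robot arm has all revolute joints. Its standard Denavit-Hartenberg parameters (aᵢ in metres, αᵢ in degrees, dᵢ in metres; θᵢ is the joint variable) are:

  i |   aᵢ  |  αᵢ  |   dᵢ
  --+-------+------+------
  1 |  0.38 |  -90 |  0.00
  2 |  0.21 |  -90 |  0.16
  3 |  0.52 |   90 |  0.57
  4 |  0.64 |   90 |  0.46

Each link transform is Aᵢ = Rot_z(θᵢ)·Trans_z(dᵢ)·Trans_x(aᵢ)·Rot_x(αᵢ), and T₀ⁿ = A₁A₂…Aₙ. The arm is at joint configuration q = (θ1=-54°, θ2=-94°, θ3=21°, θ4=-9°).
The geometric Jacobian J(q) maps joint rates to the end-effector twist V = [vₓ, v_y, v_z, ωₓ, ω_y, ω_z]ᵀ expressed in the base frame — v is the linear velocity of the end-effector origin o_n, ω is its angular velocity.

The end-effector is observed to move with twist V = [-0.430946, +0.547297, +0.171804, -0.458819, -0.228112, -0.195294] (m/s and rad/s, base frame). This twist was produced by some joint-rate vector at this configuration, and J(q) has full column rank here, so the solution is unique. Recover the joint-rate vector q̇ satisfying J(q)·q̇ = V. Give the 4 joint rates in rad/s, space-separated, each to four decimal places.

o_n = [0.5822, -0.5010, 1.4797]
J₁: ẑ×o_n = [0.5010, 0.5822, -0.0000], ω = ẑ
J2: z=[0.8090, 0.5878, 0.0000] o=[0.2234, -0.3074, 0.0000] → [0.8697, -1.1971, -0.3676, 0.8090, 0.5878, 0.0000]
J3: z=[0.5864, -0.8070, 0.0698] o=[0.3442, -0.2015, 0.2095] → [-1.0042, -0.7282, 0.0165, 0.5864, -0.8070, 0.0698]
J4: z=[0.7406, 0.5690, 0.3575] o=[0.5077, -0.7437, 0.7335] → [0.3378, -0.5260, 0.1373, 0.7406, 0.5690, 0.3575]
q̇ = J⁺·V = [-0.1800, -0.4810, -0.0860, -0.0260]

-0.1800 -0.4810 -0.0860 -0.0260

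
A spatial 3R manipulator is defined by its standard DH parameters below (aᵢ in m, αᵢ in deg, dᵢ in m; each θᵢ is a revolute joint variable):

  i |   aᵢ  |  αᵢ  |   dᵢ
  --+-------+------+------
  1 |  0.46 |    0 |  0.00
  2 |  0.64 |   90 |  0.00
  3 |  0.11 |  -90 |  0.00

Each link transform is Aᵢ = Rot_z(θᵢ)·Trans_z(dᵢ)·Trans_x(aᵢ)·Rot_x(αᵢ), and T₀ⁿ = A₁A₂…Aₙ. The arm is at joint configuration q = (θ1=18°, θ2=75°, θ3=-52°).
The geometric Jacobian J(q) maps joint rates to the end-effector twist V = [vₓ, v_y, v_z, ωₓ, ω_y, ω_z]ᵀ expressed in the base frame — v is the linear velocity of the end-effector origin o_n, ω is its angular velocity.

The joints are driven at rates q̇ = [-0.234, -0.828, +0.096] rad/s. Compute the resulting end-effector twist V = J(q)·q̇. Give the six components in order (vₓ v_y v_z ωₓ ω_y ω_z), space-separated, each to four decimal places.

o_n = [0.4004, 0.8489, -0.0867]
J₁: ẑ×o_n = [-0.8489, 0.4004, 0.0000], ω = ẑ
J2: z=[0.0000, 0.0000, 1.0000] o=[0.4375, 0.1421, 0.0000] → [-0.7068, -0.0370, 0.0000, 0.0000, 0.0000, 1.0000]
J3: z=[0.9986, 0.0523, 0.0000] o=[0.4040, 0.7813, 0.0000] → [-0.0045, 0.0866, 0.0677, 0.9986, 0.0523, 0.0000]
V = J·q̇ = [0.7834, -0.0547, 0.0065, 0.0959, 0.0050, -1.0620]

0.7834 -0.0547 0.0065 0.0959 0.0050 -1.0620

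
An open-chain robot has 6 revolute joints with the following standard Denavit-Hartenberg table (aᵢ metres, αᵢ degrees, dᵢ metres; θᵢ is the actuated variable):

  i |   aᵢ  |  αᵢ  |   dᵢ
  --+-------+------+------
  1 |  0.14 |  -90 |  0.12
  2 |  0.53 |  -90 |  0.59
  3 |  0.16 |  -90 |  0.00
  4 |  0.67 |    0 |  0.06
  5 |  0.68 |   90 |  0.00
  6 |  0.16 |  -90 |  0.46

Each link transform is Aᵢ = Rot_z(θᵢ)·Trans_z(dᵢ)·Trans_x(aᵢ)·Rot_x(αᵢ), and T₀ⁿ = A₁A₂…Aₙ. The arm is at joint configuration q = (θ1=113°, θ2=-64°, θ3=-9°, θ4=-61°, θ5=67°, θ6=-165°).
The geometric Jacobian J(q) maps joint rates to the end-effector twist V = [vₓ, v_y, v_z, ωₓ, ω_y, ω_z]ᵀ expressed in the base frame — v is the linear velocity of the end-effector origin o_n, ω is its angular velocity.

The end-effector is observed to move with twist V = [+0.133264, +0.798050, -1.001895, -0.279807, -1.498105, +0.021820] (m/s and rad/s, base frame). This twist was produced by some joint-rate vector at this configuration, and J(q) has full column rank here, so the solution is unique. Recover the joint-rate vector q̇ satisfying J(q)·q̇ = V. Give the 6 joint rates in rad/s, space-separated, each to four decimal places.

-0.3770 0.2000 -0.4110 -0.3200 -0.3460 -0.9100

o_n = [-1.3499, 1.2946, 1.1026]
J₁: ẑ×o_n = [-1.2946, -1.3499, 0.0000], ω = ẑ
J2: z=[-0.9205, -0.3907, 0.0000] o=[-0.0547, 0.1289, 0.1200] → [-0.3839, 0.9045, -1.5791, -0.9205, -0.3907, 0.0000]
J3: z=[-0.3512, 0.8273, -0.4384] o=[-0.6886, 0.1122, 0.5964] → [0.9372, 0.4677, 0.1319, -0.3512, 0.8273, -0.4384]
J4: z=[0.8824, 0.4490, 0.1406] o=[-0.7387, 0.1662, 0.7384] → [0.0049, -0.4073, 1.2701, 0.8824, 0.4490, 0.1406]
J5: z=[0.8824, 0.4490, 0.1406] o=[-0.9933, 0.7876, 0.7783] → [0.0743, -0.3363, 0.6075, 0.8824, 0.4490, 0.1406]
J6: z=[-0.3820, 0.8581, -0.3432] o=[-1.1801, 0.9570, 1.4098] → [-0.1477, -0.0591, 0.0167, -0.3820, 0.8581, -0.3432]
q̇ = J⁺·V = [-0.3770, 0.2000, -0.4110, -0.3200, -0.3460, -0.9100]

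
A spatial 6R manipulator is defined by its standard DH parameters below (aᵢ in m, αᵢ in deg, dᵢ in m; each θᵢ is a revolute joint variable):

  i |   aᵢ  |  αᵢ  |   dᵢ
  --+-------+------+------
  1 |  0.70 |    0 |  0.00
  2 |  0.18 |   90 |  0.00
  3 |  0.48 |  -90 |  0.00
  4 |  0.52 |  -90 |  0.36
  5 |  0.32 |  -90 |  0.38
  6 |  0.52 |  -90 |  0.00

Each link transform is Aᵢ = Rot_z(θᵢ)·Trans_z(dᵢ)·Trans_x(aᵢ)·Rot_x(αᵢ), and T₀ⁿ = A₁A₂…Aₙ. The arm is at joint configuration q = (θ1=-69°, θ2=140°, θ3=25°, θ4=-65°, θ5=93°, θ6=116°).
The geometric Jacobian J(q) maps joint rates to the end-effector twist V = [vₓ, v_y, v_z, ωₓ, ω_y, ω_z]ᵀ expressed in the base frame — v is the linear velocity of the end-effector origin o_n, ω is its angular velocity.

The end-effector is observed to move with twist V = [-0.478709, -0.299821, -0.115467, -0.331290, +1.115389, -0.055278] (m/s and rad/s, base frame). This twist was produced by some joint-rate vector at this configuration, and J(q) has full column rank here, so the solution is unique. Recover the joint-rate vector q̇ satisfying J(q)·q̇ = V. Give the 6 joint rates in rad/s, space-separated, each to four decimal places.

-0.6050 0.6120 -0.1530 -0.4630 0.9750 0.1230

o_n = [0.9315, -0.2244, 0.5044]
J₁: ẑ×o_n = [0.2244, 0.9315, -0.0000], ω = ẑ
J2: z=[0.0000, 0.0000, 1.0000] o=[0.2509, -0.6535, 0.0000] → [-0.4291, 0.6806, 0.0000, 0.0000, 0.0000, 1.0000]
J3: z=[0.9455, -0.3256, 0.0000] o=[0.3095, -0.4833, 0.0000] → [-0.1642, -0.4769, 0.4473, 0.9455, -0.3256, 0.0000]
J4: z=[-0.1376, -0.3996, 0.9063] o=[0.4511, -0.0720, 0.2029] → [0.0177, 0.4769, 0.2129, -0.1376, -0.3996, 0.9063]
J5: z=[-0.1322, 0.9142, 0.3830] o=[0.9120, -0.1810, 0.6220] → [-0.0909, -0.0081, -0.0121, -0.1322, 0.9142, 0.3830]
J6: z=[-0.9875, -0.0879, -0.1309] o=[0.8893, 0.2930, 0.4749] → [-0.0703, 0.0235, 0.5147, -0.9875, -0.0879, -0.1309]
q̇ = J⁺·V = [-0.6050, 0.6120, -0.1530, -0.4630, 0.9750, 0.1230]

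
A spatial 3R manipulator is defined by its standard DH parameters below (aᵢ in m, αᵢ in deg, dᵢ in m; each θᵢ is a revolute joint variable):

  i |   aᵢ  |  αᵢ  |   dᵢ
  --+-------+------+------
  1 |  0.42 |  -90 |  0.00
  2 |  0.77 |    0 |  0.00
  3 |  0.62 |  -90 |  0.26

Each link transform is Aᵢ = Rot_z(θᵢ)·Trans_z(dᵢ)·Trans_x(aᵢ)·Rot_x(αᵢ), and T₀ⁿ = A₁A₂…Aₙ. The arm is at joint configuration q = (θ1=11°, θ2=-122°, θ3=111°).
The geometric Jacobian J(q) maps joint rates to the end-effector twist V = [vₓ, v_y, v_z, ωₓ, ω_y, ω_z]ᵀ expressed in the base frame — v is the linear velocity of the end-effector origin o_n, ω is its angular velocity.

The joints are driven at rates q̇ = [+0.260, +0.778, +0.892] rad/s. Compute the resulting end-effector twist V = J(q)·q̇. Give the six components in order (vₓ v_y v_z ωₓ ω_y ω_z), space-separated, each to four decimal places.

o_n = [0.5596, 0.3736, 0.7713]
J₁: ẑ×o_n = [-0.3736, 0.5596, 0.0000], ω = ẑ
J2: z=[-0.1908, 0.9816, 0.0000] o=[0.4123, 0.0801, 0.0000] → [0.7571, 0.1472, -0.2006, -0.1908, 0.9816, 0.0000]
J3: z=[-0.1908, 0.9816, 0.0000] o=[0.0117, 0.0023, 0.6530] → [0.1161, 0.0226, -0.6086, -0.1908, 0.9816, 0.0000]
V = J·q̇ = [0.5955, 0.2801, -0.6989, -0.3187, 1.6393, 0.2600]

0.5955 0.2801 -0.6989 -0.3187 1.6393 0.2600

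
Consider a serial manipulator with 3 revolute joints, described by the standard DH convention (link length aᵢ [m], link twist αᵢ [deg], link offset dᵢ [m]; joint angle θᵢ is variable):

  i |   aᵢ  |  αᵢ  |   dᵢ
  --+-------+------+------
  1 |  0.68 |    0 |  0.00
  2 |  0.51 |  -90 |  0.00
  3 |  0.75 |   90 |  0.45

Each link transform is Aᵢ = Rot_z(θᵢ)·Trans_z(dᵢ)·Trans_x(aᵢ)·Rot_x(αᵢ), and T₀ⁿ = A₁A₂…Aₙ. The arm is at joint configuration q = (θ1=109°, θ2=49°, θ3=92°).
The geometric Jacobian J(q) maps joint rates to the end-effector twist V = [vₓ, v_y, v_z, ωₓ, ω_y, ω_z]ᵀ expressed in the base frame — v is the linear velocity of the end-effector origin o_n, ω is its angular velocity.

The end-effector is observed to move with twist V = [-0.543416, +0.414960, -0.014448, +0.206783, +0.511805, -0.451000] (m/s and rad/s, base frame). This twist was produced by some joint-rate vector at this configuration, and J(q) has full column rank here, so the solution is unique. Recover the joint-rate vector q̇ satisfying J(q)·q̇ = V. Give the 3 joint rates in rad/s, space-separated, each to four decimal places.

o_n = [-0.8386, 0.4070, -0.7495]
J₁: ẑ×o_n = [-0.4070, -0.8386, 0.0000], ω = ẑ
J2: z=[0.0000, 0.0000, 1.0000] o=[-0.2214, 0.6430, 0.0000] → [0.2360, -0.6172, 0.0000, 0.0000, 0.0000, 1.0000]
J3: z=[-0.3746, -0.9272, 0.0000] o=[-0.6943, 0.8340, 0.0000] → [0.6950, -0.2808, 0.0262, -0.3746, -0.9272, 0.0000]
q̇ = J⁺·V = [0.0830, -0.5340, -0.5520]

0.0830 -0.5340 -0.5520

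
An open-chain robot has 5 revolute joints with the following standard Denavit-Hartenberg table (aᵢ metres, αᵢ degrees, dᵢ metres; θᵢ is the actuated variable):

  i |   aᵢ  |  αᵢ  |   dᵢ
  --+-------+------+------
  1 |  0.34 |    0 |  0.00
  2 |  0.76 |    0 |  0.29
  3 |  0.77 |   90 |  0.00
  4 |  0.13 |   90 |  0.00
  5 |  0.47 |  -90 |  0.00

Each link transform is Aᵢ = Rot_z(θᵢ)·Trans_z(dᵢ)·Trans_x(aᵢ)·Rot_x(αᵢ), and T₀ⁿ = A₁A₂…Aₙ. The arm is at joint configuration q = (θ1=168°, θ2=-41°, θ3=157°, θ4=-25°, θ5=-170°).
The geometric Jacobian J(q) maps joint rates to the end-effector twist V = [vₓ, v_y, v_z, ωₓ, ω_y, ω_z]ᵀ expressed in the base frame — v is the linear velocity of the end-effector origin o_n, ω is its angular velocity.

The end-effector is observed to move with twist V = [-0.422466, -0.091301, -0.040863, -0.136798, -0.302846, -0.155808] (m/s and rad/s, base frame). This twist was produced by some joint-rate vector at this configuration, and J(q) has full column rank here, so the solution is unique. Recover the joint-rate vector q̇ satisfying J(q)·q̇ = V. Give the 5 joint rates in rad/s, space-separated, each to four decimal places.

o_n = [-0.5975, 0.2430, 0.4307]
J₁: ẑ×o_n = [-0.2430, -0.5975, 0.0000], ω = ẑ
J2: z=[0.0000, 0.0000, 1.0000] o=[-0.3326, 0.0707, 0.0000] → [-0.1723, -0.2649, 0.0000, 0.0000, 0.0000, 1.0000]
J3: z=[0.0000, 0.0000, 1.0000] o=[-0.7899, 0.6777, 0.2900] → [0.4347, 0.1925, -0.0000, 0.0000, 0.0000, 1.0000]
J4: z=[-0.9703, -0.2419, 0.0000] o=[-0.6037, -0.0695, 0.2900] → [-0.0340, 0.1365, -0.3017, -0.9703, -0.2419, 0.0000]
J5: z=[-0.1022, 0.4101, -0.9063] o=[-0.5752, -0.1838, 0.2351] → [0.4670, 0.0402, -0.0345, -0.1022, 0.4101, -0.9063]
q̇ = J⁺·V = [0.3410, -0.6830, -0.3730, 0.2060, -0.6170]

0.3410 -0.6830 -0.3730 0.2060 -0.6170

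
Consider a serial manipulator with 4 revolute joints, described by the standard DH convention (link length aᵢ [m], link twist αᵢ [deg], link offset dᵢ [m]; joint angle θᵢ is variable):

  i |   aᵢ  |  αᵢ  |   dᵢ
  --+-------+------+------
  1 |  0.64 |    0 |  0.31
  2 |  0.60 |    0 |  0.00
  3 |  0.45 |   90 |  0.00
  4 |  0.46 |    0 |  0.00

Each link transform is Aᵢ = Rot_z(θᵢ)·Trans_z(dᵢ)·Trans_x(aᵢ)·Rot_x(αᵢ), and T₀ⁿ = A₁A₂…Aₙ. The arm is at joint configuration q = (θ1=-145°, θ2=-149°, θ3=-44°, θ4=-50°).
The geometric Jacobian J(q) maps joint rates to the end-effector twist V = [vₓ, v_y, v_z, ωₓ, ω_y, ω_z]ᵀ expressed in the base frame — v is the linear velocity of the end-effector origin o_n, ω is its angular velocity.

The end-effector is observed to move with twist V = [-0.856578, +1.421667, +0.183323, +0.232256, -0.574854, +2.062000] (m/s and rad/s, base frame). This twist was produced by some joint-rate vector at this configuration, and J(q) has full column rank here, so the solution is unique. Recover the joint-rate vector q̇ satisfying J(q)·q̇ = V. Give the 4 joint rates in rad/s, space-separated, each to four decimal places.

0.8340 0.6060 0.6220 0.6200

o_n = [0.4112, 0.4604, -0.0424]
J₁: ẑ×o_n = [-0.4604, 0.4112, 0.0000], ω = ẑ
J2: z=[0.0000, 0.0000, 1.0000] o=[-0.5243, -0.3671, 0.3100] → [-0.8275, 0.9354, 0.0000, 0.0000, 0.0000, 1.0000]
J3: z=[0.0000, 0.0000, 1.0000] o=[-0.2802, 0.1810, 0.3100] → [-0.2793, 0.6914, 0.0000, 0.0000, 0.0000, 1.0000]
J4: z=[0.3746, -0.9272, 0.0000] o=[0.1370, 0.3496, 0.3100] → [0.3267, 0.1320, 0.2957, 0.3746, -0.9272, 0.0000]
q̇ = J⁺·V = [0.8340, 0.6060, 0.6220, 0.6200]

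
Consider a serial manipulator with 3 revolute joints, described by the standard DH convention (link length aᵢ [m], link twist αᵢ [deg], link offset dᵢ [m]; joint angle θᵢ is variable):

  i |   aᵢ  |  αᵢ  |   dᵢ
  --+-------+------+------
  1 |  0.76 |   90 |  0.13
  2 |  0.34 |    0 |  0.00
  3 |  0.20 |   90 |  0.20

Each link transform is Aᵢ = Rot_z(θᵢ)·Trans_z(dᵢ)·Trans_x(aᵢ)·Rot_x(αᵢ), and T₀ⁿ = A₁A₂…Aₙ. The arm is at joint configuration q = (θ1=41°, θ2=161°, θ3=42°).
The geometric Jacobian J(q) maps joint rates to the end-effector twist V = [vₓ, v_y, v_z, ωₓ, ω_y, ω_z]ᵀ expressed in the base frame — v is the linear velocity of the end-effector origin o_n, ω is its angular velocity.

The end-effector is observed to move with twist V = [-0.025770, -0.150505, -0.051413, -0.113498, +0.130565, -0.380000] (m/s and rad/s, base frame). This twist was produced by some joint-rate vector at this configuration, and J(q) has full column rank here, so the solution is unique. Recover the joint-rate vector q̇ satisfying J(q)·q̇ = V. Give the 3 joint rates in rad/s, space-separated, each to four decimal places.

-0.3800 0.2590 -0.4320

o_n = [0.3232, 0.0160, 0.1625]
J₁: ẑ×o_n = [-0.0160, 0.3232, 0.0000], ω = ẑ
J2: z=[0.6561, -0.7547, 0.0000] o=[0.5736, 0.4986, 0.1300] → [-0.0246, -0.0214, -0.5056, 0.6561, -0.7547, 0.0000]
J3: z=[0.6561, -0.7547, 0.0000] o=[0.3310, 0.2877, 0.2407] → [0.0590, 0.0513, -0.1841, 0.6561, -0.7547, 0.0000]
q̇ = J⁺·V = [-0.3800, 0.2590, -0.4320]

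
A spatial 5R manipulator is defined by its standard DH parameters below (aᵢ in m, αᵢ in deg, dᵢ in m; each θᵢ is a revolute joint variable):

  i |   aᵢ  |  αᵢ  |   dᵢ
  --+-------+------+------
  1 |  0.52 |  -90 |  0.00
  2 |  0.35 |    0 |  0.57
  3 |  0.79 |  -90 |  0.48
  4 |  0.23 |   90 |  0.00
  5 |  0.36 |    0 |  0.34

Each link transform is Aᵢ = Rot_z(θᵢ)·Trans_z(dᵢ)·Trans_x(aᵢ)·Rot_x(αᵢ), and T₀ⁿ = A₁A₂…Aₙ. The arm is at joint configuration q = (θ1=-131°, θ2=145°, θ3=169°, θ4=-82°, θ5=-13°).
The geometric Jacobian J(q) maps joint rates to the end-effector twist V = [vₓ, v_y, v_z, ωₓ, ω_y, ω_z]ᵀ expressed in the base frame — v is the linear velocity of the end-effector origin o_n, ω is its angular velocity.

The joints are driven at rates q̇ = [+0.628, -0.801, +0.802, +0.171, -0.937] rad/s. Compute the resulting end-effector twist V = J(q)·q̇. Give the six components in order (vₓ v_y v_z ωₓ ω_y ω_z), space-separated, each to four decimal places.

o_n = [0.9039, -1.5094, 0.2397]
J₁: ẑ×o_n = [1.5094, 0.9039, -0.0000], ω = ẑ
J2: z=[0.7547, -0.6561, 0.0000] o=[-0.3412, -0.3924, 0.0000] → [-0.1573, -0.1809, -0.0261, 0.7547, -0.6561, 0.0000]
J3: z=[0.7547, -0.6561, 0.0000] o=[0.2771, -0.5500, -0.2008] → [-0.2890, -0.3324, -0.3128, 0.7547, -0.6561, 0.0000]
J4: z=[-0.4719, -0.5429, -0.6947] o=[0.2794, -1.2791, 0.3675] → [-0.0906, -0.4942, 0.4477, -0.4719, -0.5429, -0.6947]
J5: z=[0.5563, 0.4279, -0.7123] o=[0.4367, -1.4453, 0.3906] → [-0.1102, -0.2490, -0.2356, 0.5563, 0.4279, -0.7123]
V = J·q̇ = [0.9298, 0.5947, 0.0673, -0.6012, -0.4944, 1.1767]

0.9298 0.5947 0.0673 -0.6012 -0.4944 1.1767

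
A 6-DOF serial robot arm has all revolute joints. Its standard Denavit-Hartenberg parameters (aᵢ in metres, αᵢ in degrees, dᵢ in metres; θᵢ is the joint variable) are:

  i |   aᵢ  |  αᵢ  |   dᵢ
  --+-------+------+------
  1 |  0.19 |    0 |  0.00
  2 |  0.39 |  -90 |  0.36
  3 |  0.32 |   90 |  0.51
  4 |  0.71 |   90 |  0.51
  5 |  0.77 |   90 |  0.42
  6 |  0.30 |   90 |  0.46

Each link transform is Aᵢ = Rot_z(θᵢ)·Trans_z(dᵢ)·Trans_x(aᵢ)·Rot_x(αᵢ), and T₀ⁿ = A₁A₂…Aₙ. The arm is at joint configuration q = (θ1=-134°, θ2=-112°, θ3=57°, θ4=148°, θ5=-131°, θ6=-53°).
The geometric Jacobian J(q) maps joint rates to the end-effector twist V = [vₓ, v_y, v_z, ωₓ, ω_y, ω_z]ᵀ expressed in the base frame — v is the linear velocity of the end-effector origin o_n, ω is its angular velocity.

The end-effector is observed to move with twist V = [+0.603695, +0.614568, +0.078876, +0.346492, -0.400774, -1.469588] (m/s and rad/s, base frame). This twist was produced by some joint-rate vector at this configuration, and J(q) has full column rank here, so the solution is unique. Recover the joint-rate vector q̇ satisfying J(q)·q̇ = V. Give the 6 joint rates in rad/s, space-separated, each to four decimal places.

-0.4190 -0.4010 -0.4880 -0.8230 0.4260 0.0670

o_n = [-0.9433, 0.3953, -0.1226]
J₁: ẑ×o_n = [-0.3953, -0.9433, 0.0000], ω = ẑ
J2: z=[0.0000, 0.0000, 1.0000] o=[-0.1320, -0.1367, 0.0000] → [-0.5320, -0.8113, 0.0000, 0.0000, 0.0000, 1.0000]
J3: z=[-0.9135, -0.4067, 0.0000] o=[-0.2906, 0.2196, 0.3600] → [0.1963, -0.4409, -0.4260, -0.9135, -0.4067, 0.0000]
J4: z=[-0.3411, 0.7662, 0.5446] o=[-0.8274, 0.1714, 0.0916] → [-0.2861, -0.1362, 0.0124, -0.3411, 0.7662, 0.5446]
J5: z=[-0.8921, -0.0813, -0.4444] o=[-1.2117, 0.1095, 0.8744] → [0.2080, -1.0087, -0.2331, -0.8921, -0.0813, -0.4444]
J6: z=[-0.0002, 0.9838, -0.1795] o=[-1.2385, -0.0478, 0.0119] → [-0.0528, -0.0530, -0.2905, -0.0002, 0.9838, -0.1795]
q̇ = J⁺·V = [-0.4190, -0.4010, -0.4880, -0.8230, 0.4260, 0.0670]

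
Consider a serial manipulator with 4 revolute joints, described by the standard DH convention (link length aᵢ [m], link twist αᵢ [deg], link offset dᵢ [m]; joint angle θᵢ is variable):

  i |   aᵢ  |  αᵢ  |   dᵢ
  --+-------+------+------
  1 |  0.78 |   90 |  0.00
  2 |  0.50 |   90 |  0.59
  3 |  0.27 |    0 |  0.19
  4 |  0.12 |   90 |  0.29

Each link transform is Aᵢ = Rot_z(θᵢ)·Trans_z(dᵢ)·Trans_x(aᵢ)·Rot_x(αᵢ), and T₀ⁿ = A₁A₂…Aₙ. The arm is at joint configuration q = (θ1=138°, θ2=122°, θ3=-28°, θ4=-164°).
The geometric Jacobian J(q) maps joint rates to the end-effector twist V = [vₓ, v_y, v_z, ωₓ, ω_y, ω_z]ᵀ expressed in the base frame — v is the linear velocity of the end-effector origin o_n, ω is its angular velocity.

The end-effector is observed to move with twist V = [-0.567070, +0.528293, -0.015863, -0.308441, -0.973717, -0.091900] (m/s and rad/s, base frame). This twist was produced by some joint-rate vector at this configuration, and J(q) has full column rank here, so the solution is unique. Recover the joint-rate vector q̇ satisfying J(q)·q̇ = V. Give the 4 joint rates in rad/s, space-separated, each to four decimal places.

0.1720 -0.9300 0.4290 -0.9270

o_n = [-0.3109, 0.9369, 0.7810]
J₁: ẑ×o_n = [-0.9369, -0.3109, 0.0000], ω = ẑ
J2: z=[0.6691, 0.7431, 0.0000] o=[-0.5797, 0.5219, 0.0000] → [0.5804, -0.5226, 0.0780, 0.6691, 0.7431, 0.0000]
J3: z=[-0.6302, 0.5675, 0.5299] o=[0.0120, 0.7831, 0.4240] → [0.1211, 0.0538, 0.0863, -0.6302, 0.5675, 0.5299]
J4: z=[-0.6302, 0.5675, 0.5299] o=[-0.0986, 0.7122, 0.7269] → [-0.0884, -0.0784, -0.0212, -0.6302, 0.5675, 0.5299]
q̇ = J⁺·V = [0.1720, -0.9300, 0.4290, -0.9270]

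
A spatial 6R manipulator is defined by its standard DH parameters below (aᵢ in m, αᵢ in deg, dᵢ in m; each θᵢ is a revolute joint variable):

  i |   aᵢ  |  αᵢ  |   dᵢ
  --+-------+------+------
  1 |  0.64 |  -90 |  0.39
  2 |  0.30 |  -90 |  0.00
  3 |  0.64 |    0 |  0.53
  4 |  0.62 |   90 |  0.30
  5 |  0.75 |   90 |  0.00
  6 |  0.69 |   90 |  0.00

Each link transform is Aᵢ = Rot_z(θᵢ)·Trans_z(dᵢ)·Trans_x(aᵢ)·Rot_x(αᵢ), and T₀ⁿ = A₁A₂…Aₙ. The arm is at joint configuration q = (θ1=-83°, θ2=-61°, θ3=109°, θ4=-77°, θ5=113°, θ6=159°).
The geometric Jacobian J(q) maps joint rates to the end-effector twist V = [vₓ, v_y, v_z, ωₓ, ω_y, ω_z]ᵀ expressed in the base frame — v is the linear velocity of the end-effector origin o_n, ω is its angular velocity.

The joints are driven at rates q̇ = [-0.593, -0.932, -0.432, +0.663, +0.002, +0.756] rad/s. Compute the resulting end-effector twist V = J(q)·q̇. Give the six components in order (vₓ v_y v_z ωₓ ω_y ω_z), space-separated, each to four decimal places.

-1.8242 0.4900 1.1992 -1.1984 -0.8998 -0.3311

o_n = [-0.4778, -1.8692, 0.5643]
J₁: ẑ×o_n = [1.8692, -0.4778, 0.0000], ω = ẑ
J2: z=[0.9925, 0.1219, 0.0000] o=[0.0780, -0.6352, 0.3900] → [0.0212, -0.1730, -1.1570, 0.9925, 0.1219, 0.0000]
J3: z=[0.1066, -0.8681, -0.4848] o=[0.0957, -0.7796, 0.6524] → [-0.4518, 0.2875, -0.6140, 0.1066, -0.8681, -0.4848]
J4: z=[0.1066, -0.8681, -0.4848] o=[-0.4607, -1.2132, 0.2132] → [-0.6229, -0.0291, -0.0848, 0.1066, -0.8681, -0.4848]
J5: z=[0.8730, -0.1516, 0.4635] o=[-0.7238, -1.7666, 0.5276] → [0.0419, 0.0819, -0.0522, 0.8730, -0.1516, 0.4635]
J6: z=[-0.3964, -0.7743, 0.4933] o=[-0.5107, -2.2274, -0.0244] → [-0.6326, 0.2496, -0.1165, -0.3964, -0.7743, 0.4933]
V = J·q̇ = [-1.8242, 0.4900, 1.1992, -1.1984, -0.8998, -0.3311]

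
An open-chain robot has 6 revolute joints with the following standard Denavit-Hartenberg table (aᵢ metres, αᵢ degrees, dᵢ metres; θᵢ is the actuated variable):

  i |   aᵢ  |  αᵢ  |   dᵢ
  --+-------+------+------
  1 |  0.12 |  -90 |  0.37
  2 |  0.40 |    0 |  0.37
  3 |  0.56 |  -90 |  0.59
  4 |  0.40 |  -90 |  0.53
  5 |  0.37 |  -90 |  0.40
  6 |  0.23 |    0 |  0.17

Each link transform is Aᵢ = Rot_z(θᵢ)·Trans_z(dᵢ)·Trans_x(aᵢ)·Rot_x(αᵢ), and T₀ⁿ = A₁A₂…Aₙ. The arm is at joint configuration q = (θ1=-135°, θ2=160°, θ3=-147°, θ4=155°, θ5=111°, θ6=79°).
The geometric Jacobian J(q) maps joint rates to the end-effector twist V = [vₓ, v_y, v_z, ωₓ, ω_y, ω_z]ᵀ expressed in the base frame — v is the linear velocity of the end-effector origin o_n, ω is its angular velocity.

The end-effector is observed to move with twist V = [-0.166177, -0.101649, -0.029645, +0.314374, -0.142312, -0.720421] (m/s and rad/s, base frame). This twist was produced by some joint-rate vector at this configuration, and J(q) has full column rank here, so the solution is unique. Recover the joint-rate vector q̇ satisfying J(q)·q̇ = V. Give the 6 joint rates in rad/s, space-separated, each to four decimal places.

o_n = [0.6991, -0.8263, -0.0565]
J₁: ẑ×o_n = [0.8263, 0.6991, -0.0000], ω = ẑ
J2: z=[0.7071, -0.7071, 0.0000] o=[-0.0849, -0.0849, 0.3700] → [0.3016, 0.3016, 0.0301, 0.7071, -0.7071, 0.0000]
J3: z=[0.7071, -0.7071, 0.0000] o=[0.4426, -0.0807, 0.2332] → [0.2049, 0.2049, -0.3458, 0.7071, -0.7071, 0.0000]
J4: z=[0.1591, 0.1591, -0.9744] o=[0.4739, -0.8837, 0.1072] → [0.0299, -0.1934, -0.0267, 0.1591, 0.1591, -0.9744]
J5: z=[0.9320, -0.3497, 0.0951] o=[0.6885, -0.4301, -0.3276] → [-0.0571, -0.2517, -0.3655, 0.9320, -0.3497, 0.0951]
J6: z=[-0.2470, -0.8049, -0.5395] o=[0.9632, -0.7473, 0.0199] → [0.0190, 0.1236, -0.1931, -0.2470, -0.8049, -0.5395]
q̇ = J⁺·V = [-0.5200, 0.0970, 0.9520, 0.3660, -0.6270, -0.4000]

-0.5200 0.0970 0.9520 0.3660 -0.6270 -0.4000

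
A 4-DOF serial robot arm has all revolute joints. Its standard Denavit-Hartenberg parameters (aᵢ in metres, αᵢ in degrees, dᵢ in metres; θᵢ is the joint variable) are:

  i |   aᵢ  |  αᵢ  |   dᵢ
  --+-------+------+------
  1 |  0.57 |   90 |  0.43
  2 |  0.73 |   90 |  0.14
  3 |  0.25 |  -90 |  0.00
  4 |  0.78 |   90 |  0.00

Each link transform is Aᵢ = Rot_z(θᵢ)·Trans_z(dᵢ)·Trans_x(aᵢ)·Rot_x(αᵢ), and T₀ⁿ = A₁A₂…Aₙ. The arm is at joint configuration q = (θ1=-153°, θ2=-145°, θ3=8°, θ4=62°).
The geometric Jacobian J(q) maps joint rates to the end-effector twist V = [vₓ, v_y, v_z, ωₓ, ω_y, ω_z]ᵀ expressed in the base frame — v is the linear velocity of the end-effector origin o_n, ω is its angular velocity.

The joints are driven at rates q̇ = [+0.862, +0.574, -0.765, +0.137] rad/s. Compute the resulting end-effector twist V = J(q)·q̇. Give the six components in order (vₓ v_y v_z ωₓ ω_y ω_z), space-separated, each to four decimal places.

o_n = [0.0158, 0.2614, -0.9029]
J₁: ẑ×o_n = [-0.2614, 0.0158, 0.0000], ω = ẑ
J2: z=[-0.4540, 0.8910, 0.0000] o=[-0.5079, -0.2588, 0.4300] → [-1.1876, -0.6051, -0.7028, -0.4540, 0.8910, 0.0000]
J3: z=[0.5111, 0.2604, 0.8192] o=[-0.0386, 0.1374, 0.0113] → [-0.3396, 0.5118, 0.0492, 0.5111, 0.2604, 0.8192]
J4: z=[-0.5512, 0.8306, 0.0798] o=[0.1263, 0.2605, -0.1307] → [-0.6414, -0.4344, 0.0912, -0.5512, 0.8306, 0.0798]
V = J·q̇ = [-0.7351, -0.7847, -0.4285, -0.7271, 0.4260, 0.2463]

-0.7351 -0.7847 -0.4285 -0.7271 0.4260 0.2463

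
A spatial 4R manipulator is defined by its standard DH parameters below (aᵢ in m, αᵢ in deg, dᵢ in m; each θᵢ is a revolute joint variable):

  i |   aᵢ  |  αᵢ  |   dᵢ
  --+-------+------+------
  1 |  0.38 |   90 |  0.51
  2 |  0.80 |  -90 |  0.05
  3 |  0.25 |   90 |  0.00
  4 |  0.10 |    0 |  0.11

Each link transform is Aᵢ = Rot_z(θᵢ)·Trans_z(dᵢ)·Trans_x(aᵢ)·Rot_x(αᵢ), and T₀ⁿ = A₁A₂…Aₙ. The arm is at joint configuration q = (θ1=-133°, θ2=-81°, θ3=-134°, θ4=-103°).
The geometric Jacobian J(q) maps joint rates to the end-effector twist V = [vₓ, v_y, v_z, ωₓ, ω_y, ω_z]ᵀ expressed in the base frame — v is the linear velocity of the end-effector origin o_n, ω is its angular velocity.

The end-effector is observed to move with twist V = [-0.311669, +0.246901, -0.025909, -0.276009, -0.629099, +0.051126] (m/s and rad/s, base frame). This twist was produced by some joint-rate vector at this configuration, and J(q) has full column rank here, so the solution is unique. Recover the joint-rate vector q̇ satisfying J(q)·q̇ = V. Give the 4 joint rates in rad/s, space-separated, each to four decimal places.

o_n = [-0.3539, -0.1783, -0.0611]
J₁: ẑ×o_n = [0.1783, -0.3539, 0.0000], ω = ẑ
J2: z=[-0.7314, 0.6820, 0.0000] o=[-0.2592, -0.2779, 0.5100] → [-0.3895, -0.4177, -0.0082, -0.7314, 0.6820, 0.0000]
J3: z=[-0.6736, -0.7223, 0.1564] o=[-0.3811, -0.3353, -0.2802] → [-0.1828, 0.1518, -0.0862, -0.6736, -0.7223, 0.1564]
J4: z=[0.5848, -0.3915, 0.7105] o=[-0.4941, -0.1928, -0.1086] → [-0.0289, 0.0718, 0.0633, 0.5848, -0.3915, 0.7105]
q̇ = J⁺·V = [-0.4900, 0.1910, 0.7250, 0.6020]

-0.4900 0.1910 0.7250 0.6020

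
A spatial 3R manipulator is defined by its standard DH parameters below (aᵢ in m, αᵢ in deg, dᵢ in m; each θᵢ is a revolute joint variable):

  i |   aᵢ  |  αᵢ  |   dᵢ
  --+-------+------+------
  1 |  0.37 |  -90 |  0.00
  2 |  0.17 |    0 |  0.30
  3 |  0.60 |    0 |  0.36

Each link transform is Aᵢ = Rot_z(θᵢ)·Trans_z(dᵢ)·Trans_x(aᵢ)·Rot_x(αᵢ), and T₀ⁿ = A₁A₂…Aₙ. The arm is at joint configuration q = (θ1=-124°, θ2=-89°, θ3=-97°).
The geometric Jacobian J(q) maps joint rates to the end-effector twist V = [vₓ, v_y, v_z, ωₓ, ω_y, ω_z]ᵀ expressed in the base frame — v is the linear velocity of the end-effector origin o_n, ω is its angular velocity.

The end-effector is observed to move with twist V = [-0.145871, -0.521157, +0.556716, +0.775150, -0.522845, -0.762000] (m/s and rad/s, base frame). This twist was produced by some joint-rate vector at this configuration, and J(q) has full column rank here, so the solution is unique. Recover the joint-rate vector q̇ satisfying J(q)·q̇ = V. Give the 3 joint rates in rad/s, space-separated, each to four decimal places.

-0.7620 0.4080 0.5270

o_n = [0.6723, -0.1836, 0.1073]
J₁: ẑ×o_n = [0.1836, 0.6723, -0.0000], ω = ẑ
J2: z=[0.8290, -0.5592, 0.0000] o=[-0.2069, -0.3067, 0.0000] → [-0.0600, -0.0889, 0.5937, 0.8290, -0.5592, 0.0000]
J3: z=[0.8290, -0.5592, 0.0000] o=[0.0402, -0.4770, 0.1700] → [0.0351, 0.0520, 0.5967, 0.8290, -0.5592, 0.0000]
q̇ = J⁺·V = [-0.7620, 0.4080, 0.5270]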